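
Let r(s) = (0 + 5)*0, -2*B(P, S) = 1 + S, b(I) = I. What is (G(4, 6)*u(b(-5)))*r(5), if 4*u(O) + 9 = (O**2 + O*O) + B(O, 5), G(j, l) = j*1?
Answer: 0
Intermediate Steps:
G(j, l) = j
B(P, S) = -1/2 - S/2 (B(P, S) = -(1 + S)/2 = -1/2 - S/2)
u(O) = -3 + O**2/2 (u(O) = -9/4 + ((O**2 + O*O) + (-1/2 - 1/2*5))/4 = -9/4 + ((O**2 + O**2) + (-1/2 - 5/2))/4 = -9/4 + (2*O**2 - 3)/4 = -9/4 + (-3 + 2*O**2)/4 = -9/4 + (-3/4 + O**2/2) = -3 + O**2/2)
r(s) = 0 (r(s) = 5*0 = 0)
(G(4, 6)*u(b(-5)))*r(5) = (4*(-3 + (1/2)*(-5)**2))*0 = (4*(-3 + (1/2)*25))*0 = (4*(-3 + 25/2))*0 = (4*(19/2))*0 = 38*0 = 0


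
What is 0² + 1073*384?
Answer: 412032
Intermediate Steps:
0² + 1073*384 = 0 + 412032 = 412032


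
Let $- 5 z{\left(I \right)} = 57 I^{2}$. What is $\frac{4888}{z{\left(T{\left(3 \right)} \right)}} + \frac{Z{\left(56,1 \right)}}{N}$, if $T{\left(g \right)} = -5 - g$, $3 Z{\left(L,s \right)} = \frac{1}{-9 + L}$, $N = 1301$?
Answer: $- \frac{186803933}{27883032} \approx -6.6996$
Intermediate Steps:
$Z{\left(L,s \right)} = \frac{1}{3 \left(-9 + L\right)}$
$z{\left(I \right)} = - \frac{57 I^{2}}{5}$
$\frac{4888}{z{\left(T{\left(3 \right)} \right)}} + \frac{Z{\left(56,1 \right)}}{N} = \frac{4888}{\left(- \frac{57}{5}\right) \left(-5 - 3\right)^{2}} + \frac{\frac{1}{3} \frac{1}{-9 + 56}}{1301} = \frac{4888}{\left(- \frac{57}{5}\right) \left(-5 - 3\right)^{2}} + \frac{1}{3 \cdot 47} \cdot \frac{1}{1301} = \frac{4888}{\left(- \frac{57}{5}\right) \left(-8\right)^{2}} + \frac{1}{3} \cdot \frac{1}{47} \cdot \frac{1}{1301} = \frac{4888}{\left(- \frac{57}{5}\right) 64} + \frac{1}{141} \cdot \frac{1}{1301} = \frac{4888}{- \frac{3648}{5}} + \frac{1}{183441} = 4888 \left(- \frac{5}{3648}\right) + \frac{1}{183441} = - \frac{3055}{456} + \frac{1}{183441} = - \frac{186803933}{27883032}$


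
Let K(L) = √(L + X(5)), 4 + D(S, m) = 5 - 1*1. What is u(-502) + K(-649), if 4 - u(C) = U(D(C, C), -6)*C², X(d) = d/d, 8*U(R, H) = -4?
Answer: 126006 + 18*I*√2 ≈ 1.2601e+5 + 25.456*I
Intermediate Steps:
D(S, m) = 0 (D(S, m) = -4 + (5 - 1*1) = -4 + (5 - 1) = -4 + 4 = 0)
U(R, H) = -½ (U(R, H) = (⅛)*(-4) = -½)
X(d) = 1
K(L) = √(1 + L) (K(L) = √(L + 1) = √(1 + L))
u(C) = 4 + C²/2 (u(C) = 4 - (-1)*C²/2 = 4 + C²/2)
u(-502) + K(-649) = (4 + (½)*(-502)²) + √(1 - 649) = (4 + (½)*252004) + √(-648) = (4 + 126002) + 18*I*√2 = 126006 + 18*I*√2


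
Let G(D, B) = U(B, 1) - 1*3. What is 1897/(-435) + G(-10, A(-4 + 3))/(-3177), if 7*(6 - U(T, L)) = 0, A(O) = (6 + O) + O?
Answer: -223262/51185 ≈ -4.3619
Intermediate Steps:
A(O) = 6 + 2*O
U(T, L) = 6 (U(T, L) = 6 - ⅐*0 = 6 + 0 = 6)
G(D, B) = 3 (G(D, B) = 6 - 1*3 = 6 - 3 = 3)
1897/(-435) + G(-10, A(-4 + 3))/(-3177) = 1897/(-435) + 3/(-3177) = 1897*(-1/435) + 3*(-1/3177) = -1897/435 - 1/1059 = -223262/51185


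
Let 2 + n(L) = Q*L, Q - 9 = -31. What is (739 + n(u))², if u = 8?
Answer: 314721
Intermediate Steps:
Q = -22 (Q = 9 - 31 = -22)
n(L) = -2 - 22*L
(739 + n(u))² = (739 + (-2 - 22*8))² = (739 + (-2 - 176))² = (739 - 178)² = 561² = 314721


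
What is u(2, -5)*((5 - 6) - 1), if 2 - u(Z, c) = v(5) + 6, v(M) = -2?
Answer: 4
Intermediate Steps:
u(Z, c) = -2 (u(Z, c) = 2 - (-2 + 6) = 2 - 1*4 = 2 - 4 = -2)
u(2, -5)*((5 - 6) - 1) = -2*((5 - 6) - 1) = -2*(-1 - 1) = -2*(-2) = 4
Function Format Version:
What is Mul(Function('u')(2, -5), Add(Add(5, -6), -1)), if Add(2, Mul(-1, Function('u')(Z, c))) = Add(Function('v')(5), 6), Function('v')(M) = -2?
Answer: 4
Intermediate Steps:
Function('u')(Z, c) = -2 (Function('u')(Z, c) = Add(2, Mul(-1, Add(-2, 6))) = Add(2, Mul(-1, 4)) = Add(2, -4) = -2)
Mul(Function('u')(2, -5), Add(Add(5, -6), -1)) = Mul(-2, Add(Add(5, -6), -1)) = Mul(-2, Add(-1, -1)) = Mul(-2, -2) = 4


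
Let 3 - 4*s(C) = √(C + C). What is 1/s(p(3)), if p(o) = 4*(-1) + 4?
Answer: 4/3 ≈ 1.3333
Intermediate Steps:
p(o) = 0 (p(o) = -4 + 4 = 0)
s(C) = ¾ - √2*√C/4 (s(C) = ¾ - √(C + C)/4 = ¾ - √2*√C/4)
1/s(p(3)) = 1/(¾ - √2*√0/4) = 1/(¾ - ¼*√2*0) = 1/(¾ + 0) = 1/(¾) = 4/3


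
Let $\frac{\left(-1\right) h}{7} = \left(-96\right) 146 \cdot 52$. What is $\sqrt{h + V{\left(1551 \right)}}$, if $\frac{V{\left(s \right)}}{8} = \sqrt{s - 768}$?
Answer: $2 \sqrt{1275456 + 6 \sqrt{87}} \approx 2258.8$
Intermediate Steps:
$V{\left(s \right)} = 8 \sqrt{-768 + s}$ ($V{\left(s \right)} = 8 \sqrt{s - 768} = 8 \sqrt{-768 + s}$)
$h = 5101824$ ($h = - 7 \left(-96\right) 146 \cdot 52 = - 7 \left(\left(-14016\right) 52\right) = \left(-7\right) \left(-728832\right) = 5101824$)
$\sqrt{h + V{\left(1551 \right)}} = \sqrt{5101824 + 8 \sqrt{-768 + 1551}} = \sqrt{5101824 + 8 \sqrt{783}} = \sqrt{5101824 + 8 \cdot 3 \sqrt{87}} = \sqrt{5101824 + 24 \sqrt{87}}$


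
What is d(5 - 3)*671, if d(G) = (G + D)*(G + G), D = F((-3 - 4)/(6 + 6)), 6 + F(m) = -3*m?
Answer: -6039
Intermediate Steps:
F(m) = -6 - 3*m
D = -17/4 (D = -6 - 3*(-3 - 4)/(6 + 6) = -6 - (-21)/12 = -6 - 3*(-7/12) = -6 + 7/4 = -17/4 ≈ -4.2500)
d(G) = 2*G*(-17/4 + G) (d(G) = (G - 17/4)*(G + G) = (-17/4 + G)*(2*G) = 2*G*(-17/4 + G))
d(5 - 3)*671 = ((5 - 3)*(-17 + 4*(5 - 3))/2)*671 = ((1/2)*2*(-17 + 4*2))*671 = ((1/2)*2*(-17 + 8))*671 = ((1/2)*2*(-9))*671 = -9*671 = -6039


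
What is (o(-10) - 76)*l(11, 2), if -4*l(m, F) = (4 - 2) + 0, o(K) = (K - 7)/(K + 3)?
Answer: 515/14 ≈ 36.786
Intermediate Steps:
o(K) = (-7 + K)/(3 + K)
l(m, F) = -1/2 (l(m, F) = -((4 - 2) + 0)/4 = -(2 + 0)/4 = -1/4*2 = -1/2)
(o(-10) - 76)*l(11, 2) = ((-7 - 10)/(3 - 10) - 76)*(-1/2) = (-17/(-7) - 76)*(-1/2) = (-1/7*(-17) - 76)*(-1/2) = (17/7 - 76)*(-1/2) = -515/7*(-1/2) = 515/14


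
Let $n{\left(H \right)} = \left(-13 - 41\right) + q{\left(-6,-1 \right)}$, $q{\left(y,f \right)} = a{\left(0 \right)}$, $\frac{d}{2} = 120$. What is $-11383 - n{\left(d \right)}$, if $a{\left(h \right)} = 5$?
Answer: $-11334$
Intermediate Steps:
$d = 240$ ($d = 2 \cdot 120 = 240$)
$q{\left(y,f \right)} = 5$
$n{\left(H \right)} = -49$ ($n{\left(H \right)} = \left(-13 - 41\right) + 5 = -54 + 5 = -49$)
$-11383 - n{\left(d \right)} = -11383 - -49 = -11383 + 49 = -11334$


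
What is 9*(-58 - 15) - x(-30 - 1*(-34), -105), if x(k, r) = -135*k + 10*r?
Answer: 933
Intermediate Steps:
9*(-58 - 15) - x(-30 - 1*(-34), -105) = 9*(-58 - 15) - (-135*(-30 - 1*(-34)) + 10*(-105)) = 9*(-73) - (-135*(-30 + 34) - 1050) = -657 - (-135*4 - 1050) = -657 - (-540 - 1050) = -657 - 1*(-1590) = -657 + 1590 = 933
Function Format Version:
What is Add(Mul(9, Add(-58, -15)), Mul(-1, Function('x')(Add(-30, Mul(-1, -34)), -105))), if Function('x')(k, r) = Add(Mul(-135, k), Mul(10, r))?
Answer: 933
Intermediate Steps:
Add(Mul(9, Add(-58, -15)), Mul(-1, Function('x')(Add(-30, Mul(-1, -34)), -105))) = Add(Mul(9, Add(-58, -15)), Mul(-1, Add(Mul(-135, Add(-30, Mul(-1, -34))), Mul(10, -105)))) = Add(Mul(9, -73), Mul(-1, Add(Mul(-135, Add(-30, 34)), -1050))) = Add(-657, Mul(-1, Add(Mul(-135, 4), -1050))) = Add(-657, Mul(-1, Add(-540, -1050))) = Add(-657, Mul(-1, -1590)) = Add(-657, 1590) = 933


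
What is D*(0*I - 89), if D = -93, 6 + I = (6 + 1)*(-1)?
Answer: 8277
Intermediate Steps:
I = -13 (I = -6 + (6 + 1)*(-1) = -6 + 7*(-1) = -6 - 7 = -13)
D*(0*I - 89) = -93*(0*(-13) - 89) = -93*(0 - 89) = -93*(-89) = 8277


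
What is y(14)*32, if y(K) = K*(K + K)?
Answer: 12544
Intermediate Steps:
y(K) = 2*K² (y(K) = K*(2*K) = 2*K²)
y(14)*32 = (2*14²)*32 = (2*196)*32 = 392*32 = 12544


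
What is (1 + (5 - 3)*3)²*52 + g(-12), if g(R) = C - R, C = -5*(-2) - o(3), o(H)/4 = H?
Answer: 2558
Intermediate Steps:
o(H) = 4*H
C = -2 (C = -5*(-2) - 4*3 = 10 - 1*12 = 10 - 12 = -2)
g(R) = -2 - R
(1 + (5 - 3)*3)²*52 + g(-12) = (1 + (5 - 3)*3)²*52 + (-2 - 1*(-12)) = (1 + 2*3)²*52 + (-2 + 12) = (1 + 6)²*52 + 10 = 7²*52 + 10 = 49*52 + 10 = 2548 + 10 = 2558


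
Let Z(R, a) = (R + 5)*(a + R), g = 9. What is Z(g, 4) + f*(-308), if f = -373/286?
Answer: 7588/13 ≈ 583.69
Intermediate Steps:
f = -373/286 (f = -373*1/286 = -373/286 ≈ -1.3042)
Z(R, a) = (5 + R)*(R + a)
Z(g, 4) + f*(-308) = (9² + 5*9 + 5*4 + 9*4) - 373/286*(-308) = (81 + 45 + 20 + 36) + 5222/13 = 182 + 5222/13 = 7588/13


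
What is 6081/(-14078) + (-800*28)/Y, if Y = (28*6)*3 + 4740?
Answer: -86808991/18456258 ≈ -4.7035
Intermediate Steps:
Y = 5244 (Y = 168*3 + 4740 = 504 + 4740 = 5244)
6081/(-14078) + (-800*28)/Y = 6081/(-14078) - 800*28/5244 = 6081*(-1/14078) - 22400*1/5244 = -6081/14078 - 5600/1311 = -86808991/18456258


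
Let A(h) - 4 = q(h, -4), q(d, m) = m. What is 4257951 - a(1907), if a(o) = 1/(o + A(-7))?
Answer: 8119912556/1907 ≈ 4.2580e+6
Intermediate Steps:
A(h) = 0 (A(h) = 4 - 4 = 0)
a(o) = 1/o (a(o) = 1/(o + 0) = 1/o)
4257951 - a(1907) = 4257951 - 1/1907 = 8119912556/1907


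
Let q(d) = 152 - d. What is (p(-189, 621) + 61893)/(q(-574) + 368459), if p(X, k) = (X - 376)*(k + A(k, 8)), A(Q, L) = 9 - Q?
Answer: 56808/369185 ≈ 0.15387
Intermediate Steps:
p(X, k) = -3384 + 9*X (p(X, k) = (X - 376)*(k + (9 - k)) = (-376 + X)*9 = -3384 + 9*X)
(p(-189, 621) + 61893)/(q(-574) + 368459) = ((-3384 + 9*(-189)) + 61893)/((152 - 1*(-574)) + 368459) = ((-3384 - 1701) + 61893)/((152 + 574) + 368459) = (-5085 + 61893)/(726 + 368459) = 56808/369185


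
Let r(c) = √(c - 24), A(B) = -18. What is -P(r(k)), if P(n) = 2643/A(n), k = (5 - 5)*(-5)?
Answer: 881/6 ≈ 146.83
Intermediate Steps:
k = 0 (k = 0*(-5) = 0)
r(c) = √(-24 + c)
P(n) = -881/6 (P(n) = 2643/(-18) = 2643*(-1/18) = -881/6)
-P(r(k)) = -1*(-881/6) = 881/6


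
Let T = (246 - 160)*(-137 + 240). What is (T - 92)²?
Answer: 76842756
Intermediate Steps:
T = 8858 (T = 86*103 = 8858)
(T - 92)² = (8858 - 92)² = 8766² = 76842756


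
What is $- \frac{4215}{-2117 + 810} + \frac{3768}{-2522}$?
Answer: $\frac{2852727}{1648127} \approx 1.7309$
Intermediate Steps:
$- \frac{4215}{-2117 + 810} + \frac{3768}{-2522} = - \frac{4215}{-1307} + 3768 \left(- \frac{1}{2522}\right) = \left(-4215\right) \left(- \frac{1}{1307}\right) - \frac{1884}{1261} = \frac{4215}{1307} - \frac{1884}{1261} = \frac{2852727}{1648127}$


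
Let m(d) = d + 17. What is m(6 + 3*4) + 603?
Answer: 638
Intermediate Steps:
m(d) = 17 + d
m(6 + 3*4) + 603 = (17 + (6 + 3*4)) + 603 = (17 + (6 + 12)) + 603 = (17 + 18) + 603 = 35 + 603 = 638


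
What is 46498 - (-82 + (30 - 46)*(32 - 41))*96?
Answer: 40546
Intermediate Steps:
46498 - (-82 + (30 - 46)*(32 - 41))*96 = 46498 - (-82 - 16*(-9))*96 = 46498 - (-82 + 144)*96 = 46498 - 62*96 = 46498 - 1*5952 = 46498 - 5952 = 40546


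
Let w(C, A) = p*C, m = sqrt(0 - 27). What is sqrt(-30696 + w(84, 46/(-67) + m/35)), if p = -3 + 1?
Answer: 4*I*sqrt(1929) ≈ 175.68*I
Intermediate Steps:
m = 3*I*sqrt(3) (m = sqrt(-27) = 3*I*sqrt(3) ≈ 5.1962*I)
p = -2
w(C, A) = -2*C
sqrt(-30696 + w(84, 46/(-67) + m/35)) = sqrt(-30696 - 2*84) = sqrt(-30696 - 168) = sqrt(-30864) = 4*I*sqrt(1929)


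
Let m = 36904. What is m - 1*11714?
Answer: 25190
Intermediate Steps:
m - 1*11714 = 36904 - 1*11714 = 36904 - 11714 = 25190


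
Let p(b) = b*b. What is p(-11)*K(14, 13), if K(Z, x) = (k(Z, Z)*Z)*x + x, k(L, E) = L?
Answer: 309881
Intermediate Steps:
K(Z, x) = x + x*Z² (K(Z, x) = (Z*Z)*x + x = Z²*x + x = x*Z² + x = x + x*Z²)
p(b) = b²
p(-11)*K(14, 13) = (-11)²*(13*(1 + 14²)) = 121*(13*(1 + 196)) = 121*(13*197) = 121*2561 = 309881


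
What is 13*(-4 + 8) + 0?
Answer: 52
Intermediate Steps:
13*(-4 + 8) + 0 = 13*4 + 0 = 52 + 0 = 52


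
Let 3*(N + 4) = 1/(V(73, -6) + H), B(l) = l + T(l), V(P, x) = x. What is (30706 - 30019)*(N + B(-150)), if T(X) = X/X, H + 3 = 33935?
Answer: -3565995557/33926 ≈ -1.0511e+5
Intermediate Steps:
H = 33932 (H = -3 + 33935 = 33932)
T(X) = 1
B(l) = 1 + l (B(l) = l + 1 = 1 + l)
N = -407111/101778 (N = -4 + 1/(3*(-6 + 33932)) = -4 + (⅓)/33926 = -4 + (⅓)*(1/33926) = -4 + 1/101778 = -407111/101778 ≈ -4.0000)
(30706 - 30019)*(N + B(-150)) = (30706 - 30019)*(-407111/101778 + (1 - 150)) = 687*(-407111/101778 - 149) = 687*(-15572033/101778) = -3565995557/33926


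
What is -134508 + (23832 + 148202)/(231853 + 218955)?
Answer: -30318555215/225404 ≈ -1.3451e+5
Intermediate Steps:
-134508 + (23832 + 148202)/(231853 + 218955) = -134508 + 172034/450808 = -134508 + 172034*(1/450808) = -134508 + 86017/225404 = -30318555215/225404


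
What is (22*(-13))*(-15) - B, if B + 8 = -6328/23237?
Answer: 99878954/23237 ≈ 4298.3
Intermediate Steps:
B = -192224/23237 (B = -8 - 6328/23237 = -192224/23237 ≈ -8.2723)
(22*(-13))*(-15) - B = (22*(-13))*(-15) - 1*(-192224/23237) = -286*(-15) + 192224/23237 = 4290 + 192224/23237 = 99878954/23237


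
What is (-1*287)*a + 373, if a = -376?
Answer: 108285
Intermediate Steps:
(-1*287)*a + 373 = -1*287*(-376) + 373 = -287*(-376) + 373 = 107912 + 373 = 108285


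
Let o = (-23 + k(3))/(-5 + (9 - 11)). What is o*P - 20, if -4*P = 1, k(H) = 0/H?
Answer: -583/28 ≈ -20.821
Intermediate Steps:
k(H) = 0
P = -¼ (P = -¼*1 = -¼ ≈ -0.25000)
o = 23/7 (o = (-23 + 0)/(-5 + (9 - 11)) = -23/(-5 - 2) = -23/(-7) = -23*(-⅐) = 23/7 ≈ 3.2857)
o*P - 20 = (23/7)*(-¼) - 20 = -23/28 - 20 = -583/28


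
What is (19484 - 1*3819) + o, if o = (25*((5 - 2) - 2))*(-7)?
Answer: 15490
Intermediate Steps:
o = -175 (o = (25*(3 - 2))*(-7) = (25*1)*(-7) = 25*(-7) = -175)
(19484 - 1*3819) + o = (19484 - 1*3819) - 175 = (19484 - 3819) - 175 = 15665 - 175 = 15490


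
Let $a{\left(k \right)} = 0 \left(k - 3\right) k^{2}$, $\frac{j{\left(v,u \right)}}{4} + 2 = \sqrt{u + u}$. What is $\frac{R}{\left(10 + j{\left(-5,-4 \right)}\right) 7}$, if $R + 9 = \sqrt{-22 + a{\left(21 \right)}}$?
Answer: $- \frac{3}{154} + \frac{4 \sqrt{11}}{231} + \frac{i \sqrt{22}}{462} + \frac{6 i \sqrt{2}}{77} \approx 0.03795 + 0.12035 i$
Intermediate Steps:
$j{\left(v,u \right)} = -8 + 4 \sqrt{2} \sqrt{u}$ ($j{\left(v,u \right)} = -8 + 4 \sqrt{u + u} = -8 + 4 \sqrt{2 u} = -8 + 4 \sqrt{2} \sqrt{u}$)
$a{\left(k \right)} = 0$ ($a{\left(k \right)} = 0 \left(-3 + k\right) k^{2} = 0 k^{2} = 0$)
$R = -9 + i \sqrt{22}$ ($R = -9 + \sqrt{-22 + 0} = -9 + \sqrt{-22} = -9 + i \sqrt{22} \approx -9.0 + 4.6904 i$)
$\frac{R}{\left(10 + j{\left(-5,-4 \right)}\right) 7} = \frac{-9 + i \sqrt{22}}{\left(10 - \left(8 - 4 \sqrt{2} \sqrt{-4}\right)\right) 7} = \frac{-9 + i \sqrt{22}}{\left(10 - \left(8 - 4 \sqrt{2} \cdot 2 i\right)\right) 7} = \frac{-9 + i \sqrt{22}}{\left(10 - \left(8 - 8 i \sqrt{2}\right)\right) 7} = \frac{-9 + i \sqrt{22}}{\left(2 + 8 i \sqrt{2}\right) 7} = \frac{-9 + i \sqrt{22}}{14 + 56 i \sqrt{2}}$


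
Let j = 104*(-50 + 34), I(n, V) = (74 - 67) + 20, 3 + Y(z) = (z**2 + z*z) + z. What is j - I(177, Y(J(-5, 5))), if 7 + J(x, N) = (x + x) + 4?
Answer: -1691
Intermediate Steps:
J(x, N) = -3 + 2*x (J(x, N) = -7 + ((x + x) + 4) = -7 + (2*x + 4) = -7 + (4 + 2*x) = -3 + 2*x)
Y(z) = -3 + z + 2*z**2 (Y(z) = -3 + ((z**2 + z*z) + z) = -3 + ((z**2 + z**2) + z) = -3 + (2*z**2 + z) = -3 + (z + 2*z**2) = -3 + z + 2*z**2)
I(n, V) = 27 (I(n, V) = 7 + 20 = 27)
j = -1664 (j = 104*(-16) = -1664)
j - I(177, Y(J(-5, 5))) = -1664 - 1*27 = -1664 - 27 = -1691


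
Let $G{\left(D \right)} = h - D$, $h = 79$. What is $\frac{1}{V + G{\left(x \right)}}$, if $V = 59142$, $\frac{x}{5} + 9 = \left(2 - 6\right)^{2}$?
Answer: $\frac{1}{59186} \approx 1.6896 \cdot 10^{-5}$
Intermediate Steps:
$x = 35$ ($x = -45 + 5 \left(2 - 6\right)^{2} = -45 + 5 \left(-4\right)^{2} = -45 + 5 \cdot 16 = -45 + 80 = 35$)
$G{\left(D \right)} = 79 - D$
$\frac{1}{V + G{\left(x \right)}} = \frac{1}{59142 + \left(79 - 35\right)} = \frac{1}{59142 + 44} = \frac{1}{59186}$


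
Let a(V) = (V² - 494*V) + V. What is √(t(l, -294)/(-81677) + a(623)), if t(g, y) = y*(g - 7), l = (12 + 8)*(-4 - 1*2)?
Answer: 2*√135072989417471/81677 ≈ 284.59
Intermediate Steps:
l = -120 (l = 20*(-4 - 2) = 20*(-6) = -120)
t(g, y) = y*(-7 + g)
a(V) = V² - 493*V
√(t(l, -294)/(-81677) + a(623)) = √(-294*(-7 - 120)/(-81677) + 623*(-493 + 623)) = √(-294*(-127)*(-1/81677) + 623*130) = √(37338*(-1/81677) + 80990) = √(-37338/81677 + 80990) = √(6614982892/81677) = 2*√135072989417471/81677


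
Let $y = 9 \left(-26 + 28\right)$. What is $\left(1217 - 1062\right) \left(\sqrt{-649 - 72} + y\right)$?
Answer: $2790 + 155 i \sqrt{721} \approx 2790.0 + 4162.0 i$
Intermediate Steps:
$y = 18$ ($y = 9 \cdot 2 = 18$)
$\left(1217 - 1062\right) \left(\sqrt{-649 - 72} + y\right) = \left(1217 - 1062\right) \left(\sqrt{-649 - 72} + 18\right) = 155 \left(\sqrt{-721} + 18\right) = 155 \left(i \sqrt{721} + 18\right) = 155 \left(18 + i \sqrt{721}\right) = 2790 + 155 i \sqrt{721}$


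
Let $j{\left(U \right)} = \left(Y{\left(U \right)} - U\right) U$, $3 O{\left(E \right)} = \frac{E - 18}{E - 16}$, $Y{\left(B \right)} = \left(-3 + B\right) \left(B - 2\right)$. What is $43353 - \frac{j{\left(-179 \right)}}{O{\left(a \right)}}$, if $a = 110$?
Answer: $\frac{837935157}{46} \approx 1.8216 \cdot 10^{7}$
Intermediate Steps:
$Y{\left(B \right)} = \left(-3 + B\right) \left(-2 + B\right)$
$O{\left(E \right)} = \frac{-18 + E}{3 \left(-16 + E\right)}$ ($O{\left(E \right)} = \frac{\left(E - 18\right) \frac{1}{E - 16}}{3} = \frac{\left(-18 + E\right) \frac{1}{-16 + E}}{3} = \frac{\frac{1}{-16 + E} \left(-18 + E\right)}{3} = \frac{-18 + E}{3 \left(-16 + E\right)}$)
$j{\left(U \right)} = U \left(6 + U^{2} - 6 U\right)$ ($j{\left(U \right)} = \left(\left(6 + U^{2} - 5 U\right) - U\right) U = \left(6 + U^{2} - 6 U\right) U = U \left(6 + U^{2} - 6 U\right)$)
$43353 - \frac{j{\left(-179 \right)}}{O{\left(a \right)}} = 43353 - \frac{\left(-179\right) \left(6 + \left(-179\right)^{2} - -1074\right)}{\frac{1}{3} \frac{1}{-16 + 110} \left(-18 + 110\right)} = 43353 - \frac{\left(-179\right) \left(6 + 32041 + 1074\right)}{\frac{1}{3} \cdot \frac{1}{94} \cdot 92} = 43353 - \frac{\left(-179\right) 33121}{\frac{1}{3} \cdot \frac{1}{94} \cdot 92} = 43353 - - \frac{5928659}{\frac{46}{141}} = 43353 - \left(-5928659\right) \frac{141}{46} = 43353 - - \frac{835940919}{46} = 43353 + \frac{835940919}{46} = \frac{837935157}{46}$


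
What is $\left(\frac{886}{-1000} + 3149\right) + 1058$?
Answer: $\frac{2103057}{500} \approx 4206.1$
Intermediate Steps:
$\left(\frac{886}{-1000} + 3149\right) + 1058 = \left(886 \left(- \frac{1}{1000}\right) + 3149\right) + 1058 = \left(- \frac{443}{500} + 3149\right) + 1058 = \frac{1574057}{500} + 1058 = \frac{2103057}{500}$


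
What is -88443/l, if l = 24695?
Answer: -88443/24695 ≈ -3.5814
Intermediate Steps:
-88443/l = -88443/24695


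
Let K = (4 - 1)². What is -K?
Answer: -9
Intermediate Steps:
K = 9 (K = 3² = 9)
-K = -1*9 = -9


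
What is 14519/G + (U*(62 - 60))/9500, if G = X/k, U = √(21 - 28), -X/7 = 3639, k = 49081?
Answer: -712607039/25473 + I*√7/4750 ≈ -27975.0 + 0.000557*I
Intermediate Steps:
X = -25473 (X = -7*3639 = -25473)
U = I*√7 (U = √(-7) = I*√7 ≈ 2.6458*I)
G = -25473/49081 ≈ -0.51900
14519/G + (U*(62 - 60))/9500 = 14519/(-25473/49081) + ((I*√7)*(62 - 60))/9500 = 14519*(-49081/25473) + ((I*√7)*2)*(1/9500) = -712607039/25473 + (2*I*√7)*(1/9500) = -712607039/25473 + I*√7/4750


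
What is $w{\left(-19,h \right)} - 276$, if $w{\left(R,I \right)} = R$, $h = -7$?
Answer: $-295$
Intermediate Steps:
$w{\left(-19,h \right)} - 276 = -19 - 276 = -295$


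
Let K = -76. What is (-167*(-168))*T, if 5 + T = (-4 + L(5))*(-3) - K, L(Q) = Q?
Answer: 1907808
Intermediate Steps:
T = 68 (T = -5 + ((-4 + 5)*(-3) - 1*(-76)) = -5 + (1*(-3) + 76) = -5 + (-3 + 76) = -5 + 73 = 68)
(-167*(-168))*T = -167*(-168)*68 = 28056*68 = 1907808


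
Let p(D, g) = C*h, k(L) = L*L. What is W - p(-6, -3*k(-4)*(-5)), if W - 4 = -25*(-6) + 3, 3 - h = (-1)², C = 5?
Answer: 147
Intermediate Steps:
k(L) = L²
h = 2 (h = 3 - 1*(-1)² = 3 - 1*1 = 3 - 1 = 2)
W = 157 (W = 4 + (-25*(-6) + 3) = 4 + (150 + 3) = 4 + 153 = 157)
p(D, g) = 10 (p(D, g) = 5*2 = 10)
W - p(-6, -3*k(-4)*(-5)) = 157 - 1*10 = 157 - 10 = 147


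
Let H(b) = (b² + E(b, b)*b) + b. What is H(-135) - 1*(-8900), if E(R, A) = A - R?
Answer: 26990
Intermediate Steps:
H(b) = b + b² (H(b) = (b² + (b - b)*b) + b = (b² + 0*b) + b = (b² + 0) + b = b² + b = b + b²)
H(-135) - 1*(-8900) = -135*(1 - 135) - 1*(-8900) = -135*(-134) + 8900 = 18090 + 8900 = 26990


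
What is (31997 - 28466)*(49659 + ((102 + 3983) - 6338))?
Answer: 167390586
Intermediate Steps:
(31997 - 28466)*(49659 + ((102 + 3983) - 6338)) = 3531*(49659 + (4085 - 6338)) = 3531*(49659 - 2253) = 3531*47406 = 167390586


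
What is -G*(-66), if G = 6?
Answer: 396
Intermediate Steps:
-G*(-66) = -1*6*(-66) = -6*(-66) = 396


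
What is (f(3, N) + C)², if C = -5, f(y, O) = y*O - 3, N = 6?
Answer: 100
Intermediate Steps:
f(y, O) = -3 + O*y (f(y, O) = O*y - 3 = -3 + O*y)
(f(3, N) + C)² = ((-3 + 6*3) - 5)² = ((-3 + 18) - 5)² = (15 - 5)² = 10² = 100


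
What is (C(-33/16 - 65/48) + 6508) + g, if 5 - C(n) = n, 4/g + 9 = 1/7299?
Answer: 2568205289/394140 ≈ 6516.0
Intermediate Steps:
g = -14598/32845 (g = 4/(-9 + 1/7299) = 4/(-65690/7299) = 4*(-7299/65690) = -14598/32845 ≈ -0.44445)
C(n) = 5 - n
(C(-33/16 - 65/48) + 6508) + g = ((5 - (-33/16 - 65/48)) + 6508) - 14598/32845 = ((5 - 1*(-41/12)) + 6508) - 14598/32845 = ((5 + 41/12) + 6508) - 14598/32845 = (101/12 + 6508) - 14598/32845 = 78197/12 - 14598/32845 = 2568205289/394140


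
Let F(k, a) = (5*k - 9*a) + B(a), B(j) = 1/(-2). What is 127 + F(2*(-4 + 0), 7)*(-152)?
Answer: 15859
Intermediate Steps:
B(j) = -½
F(k, a) = -½ - 9*a + 5*k (F(k, a) = (5*k - 9*a) - ½ = (-9*a + 5*k) - ½ = -½ - 9*a + 5*k)
127 + F(2*(-4 + 0), 7)*(-152) = 127 + (-½ - 9*7 + 5*(2*(-4 + 0)))*(-152) = 127 + (-½ - 63 + 5*(2*(-4)))*(-152) = 127 + (-½ - 63 + 5*(-8))*(-152) = 127 + (-½ - 63 - 40)*(-152) = 127 - 207/2*(-152) = 127 + 15732 = 15859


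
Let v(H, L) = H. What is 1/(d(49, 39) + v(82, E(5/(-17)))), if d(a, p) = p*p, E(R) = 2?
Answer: 1/1603 ≈ 0.00062383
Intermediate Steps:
d(a, p) = p**2
1/(d(49, 39) + v(82, E(5/(-17)))) = 1/(39**2 + 82) = 1/(1521 + 82) = 1/1603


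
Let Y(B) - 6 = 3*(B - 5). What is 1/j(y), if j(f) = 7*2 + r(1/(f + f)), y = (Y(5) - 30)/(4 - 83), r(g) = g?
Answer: 48/751 ≈ 0.063915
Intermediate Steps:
Y(B) = -9 + 3*B (Y(B) = 6 + 3*(B - 5) = 6 + 3*(-5 + B) = 6 + (-15 + 3*B) = -9 + 3*B)
y = 24/79 (y = ((-9 + 3*5) - 30)/(4 - 83) = ((-9 + 15) - 30)/(-79) = (6 - 30)*(-1/79) = -24*(-1/79) = 24/79 ≈ 0.30380)
j(f) = 14 + 1/(2*f) (j(f) = 7*2 + 1/(f + f) = 14 + 1/(2*f))
1/j(y) = 1/(14 + 1/(2*(24/79))) = 1/(14 + (½)*(79/24)) = 1/(14 + 79/48) = 1/(751/48) = 48/751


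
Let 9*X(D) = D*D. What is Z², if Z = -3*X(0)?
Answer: 0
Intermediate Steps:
X(D) = D²/9 (X(D) = (D*D)/9 = D²/9)
Z = 0 (Z = -0²/3 = -0/3 = -3*0 = 0)
Z² = 0² = 0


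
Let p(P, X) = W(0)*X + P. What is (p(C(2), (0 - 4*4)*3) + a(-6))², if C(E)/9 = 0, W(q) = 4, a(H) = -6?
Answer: 39204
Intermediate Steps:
C(E) = 0 (C(E) = 9*0 = 0)
p(P, X) = P + 4*X (p(P, X) = 4*X + P = P + 4*X)
(p(C(2), (0 - 4*4)*3) + a(-6))² = ((0 + 4*((0 - 4*4)*3)) - 6)² = ((0 + 4*((0 - 16)*3)) - 6)² = ((0 + 4*(-16*3)) - 6)² = ((0 + 4*(-48)) - 6)² = ((0 - 192) - 6)² = (-192 - 6)² = (-198)² = 39204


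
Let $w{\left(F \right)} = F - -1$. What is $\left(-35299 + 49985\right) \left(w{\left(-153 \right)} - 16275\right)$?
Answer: $-241246922$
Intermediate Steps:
$w{\left(F \right)} = 1 + F$ ($w{\left(F \right)} = F + 1 = 1 + F$)
$\left(-35299 + 49985\right) \left(w{\left(-153 \right)} - 16275\right) = \left(-35299 + 49985\right) \left(\left(1 - 153\right) - 16275\right) = 14686 \left(-152 - 16275\right) = 14686 \left(-16427\right) = -241246922$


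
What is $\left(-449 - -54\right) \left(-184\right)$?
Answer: $72680$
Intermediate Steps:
$\left(-449 - -54\right) \left(-184\right) = \left(-449 + \left(-139 + 193\right)\right) \left(-184\right) = \left(-449 + 54\right) \left(-184\right) = \left(-395\right) \left(-184\right) = 72680$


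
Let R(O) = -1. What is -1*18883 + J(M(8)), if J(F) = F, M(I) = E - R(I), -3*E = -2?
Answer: -56644/3 ≈ -18881.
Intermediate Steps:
E = 2/3 (E = -1/3*(-2) = 2/3 ≈ 0.66667)
M(I) = 5/3 (M(I) = 2/3 - 1*(-1) = 2/3 + 1 = 5/3)
-1*18883 + J(M(8)) = -1*18883 + 5/3 = -18883 + 5/3 = -56644/3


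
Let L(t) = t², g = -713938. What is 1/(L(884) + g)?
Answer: 1/67518 ≈ 1.4811e-5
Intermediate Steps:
1/(L(884) + g) = 1/(884² - 713938) = 1/(781456 - 713938) = 1/67518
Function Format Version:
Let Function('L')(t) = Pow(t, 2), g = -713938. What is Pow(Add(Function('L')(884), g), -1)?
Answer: Rational(1, 67518) ≈ 1.4811e-5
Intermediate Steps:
Pow(Add(Function('L')(884), g), -1) = Pow(Add(Pow(884, 2), -713938), -1) = Pow(Add(781456, -713938), -1) = Pow(67518, -1) = Rational(1, 67518)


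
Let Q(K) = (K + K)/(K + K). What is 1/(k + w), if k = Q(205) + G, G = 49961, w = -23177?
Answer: 1/26785 ≈ 3.7334e-5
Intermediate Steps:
Q(K) = 1 (Q(K) = (2*K)/((2*K)) = (2*K)*(1/(2*K)) = 1)
k = 49962 (k = 1 + 49961 = 49962)
1/(k + w) = 1/(49962 - 23177) = 1/26785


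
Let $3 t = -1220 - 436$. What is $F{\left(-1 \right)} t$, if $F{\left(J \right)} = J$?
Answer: $552$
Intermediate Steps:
$t = -552$ ($t = \frac{-1220 - 436}{3} = \frac{1}{3} \left(-1656\right) = -552$)
$F{\left(-1 \right)} t = \left(-1\right) \left(-552\right) = 552$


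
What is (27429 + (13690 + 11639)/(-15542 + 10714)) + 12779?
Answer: 194098895/4828 ≈ 40203.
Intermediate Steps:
(27429 + (13690 + 11639)/(-15542 + 10714)) + 12779 = (27429 + 25329/(-4828)) + 12779 = (27429 + 25329*(-1/4828)) + 12779 = (27429 - 25329/4828) + 12779 = 132401883/4828 + 12779 = 194098895/4828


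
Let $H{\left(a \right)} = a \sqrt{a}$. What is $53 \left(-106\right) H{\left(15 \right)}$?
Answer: $- 84270 \sqrt{15} \approx -3.2638 \cdot 10^{5}$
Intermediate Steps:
$H{\left(a \right)} = a^{\frac{3}{2}}$
$53 \left(-106\right) H{\left(15 \right)} = 53 \left(-106\right) 15^{\frac{3}{2}} = - 5618 \cdot 15 \sqrt{15} = - 84270 \sqrt{15}$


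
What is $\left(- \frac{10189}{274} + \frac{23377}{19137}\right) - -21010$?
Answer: $\frac{109978151785}{5243538} \approx 20974.0$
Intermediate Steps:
$\left(- \frac{10189}{274} + \frac{23377}{19137}\right) - -21010 = \left(\left(-10189\right) \frac{1}{274} + 23377 \cdot \frac{1}{19137}\right) + 21010 = \left(- \frac{10189}{274} + \frac{23377}{19137}\right) + 21010 = - \frac{188581595}{5243538} + 21010 = \frac{109978151785}{5243538}$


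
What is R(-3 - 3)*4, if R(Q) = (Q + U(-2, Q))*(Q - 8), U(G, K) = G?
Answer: 448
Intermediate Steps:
R(Q) = (-8 + Q)*(-2 + Q) (R(Q) = (Q - 2)*(Q - 8) = (-2 + Q)*(-8 + Q) = (-8 + Q)*(-2 + Q))
R(-3 - 3)*4 = (16 + (-3 - 3)² - 10*(-3 - 3))*4 = (16 + (-6)² - 10*(-6))*4 = (16 + 36 + 60)*4 = 112*4 = 448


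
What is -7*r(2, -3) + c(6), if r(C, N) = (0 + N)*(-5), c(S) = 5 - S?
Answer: -106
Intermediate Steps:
r(C, N) = -5*N (r(C, N) = N*(-5) = -5*N)
-7*r(2, -3) + c(6) = -(-35)*(-3) + (5 - 1*6) = -7*15 + (5 - 6) = -105 - 1 = -106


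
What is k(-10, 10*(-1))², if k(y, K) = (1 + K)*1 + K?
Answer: 361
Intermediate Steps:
k(y, K) = 1 + 2*K (k(y, K) = (1 + K) + K = 1 + 2*K)
k(-10, 10*(-1))² = (1 + 2*(10*(-1)))² = (1 + 2*(-10))² = (1 - 20)² = (-19)² = 361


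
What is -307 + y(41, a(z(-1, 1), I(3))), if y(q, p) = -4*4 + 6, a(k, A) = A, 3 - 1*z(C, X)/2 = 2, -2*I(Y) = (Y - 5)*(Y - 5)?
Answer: -317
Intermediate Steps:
I(Y) = -(-5 + Y)²/2 (I(Y) = -(Y - 5)*(Y - 5)/2 = -(-5 + Y)*(-5 + Y)/2 = -(-5 + Y)²/2)
z(C, X) = 2 (z(C, X) = 6 - 2*2 = 6 - 4 = 2)
y(q, p) = -10 (y(q, p) = -16 + 6 = -10)
-307 + y(41, a(z(-1, 1), I(3))) = -307 - 10 = -317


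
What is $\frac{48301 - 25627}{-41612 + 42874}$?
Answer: $\frac{11337}{631} \approx 17.967$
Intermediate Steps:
$\frac{48301 - 25627}{-41612 + 42874} = \frac{22674}{1262} = 22674 \cdot \frac{1}{1262} = \frac{11337}{631}$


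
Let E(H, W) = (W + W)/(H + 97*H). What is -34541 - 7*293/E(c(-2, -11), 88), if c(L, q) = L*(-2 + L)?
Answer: -480450/11 ≈ -43677.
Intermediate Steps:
E(H, W) = W/(49*H) (E(H, W) = (2*W)/((98*H)) = (2*W)*(1/(98*H)) = W/(49*H))
-34541 - 7*293/E(c(-2, -11), 88) = -34541 - 7*293/((1/49)*88/(-2*(-2 - 2))) = -34541 - 2051/((1/49)*88/(-2*(-4))) = -34541 - 2051/((1/49)*88/8) = -34541 - 2051/((1/49)*88*(1/8)) = -34541 - 2051/11/49 = -34541 - 2051*49/11 = -34541 - 1*100499/11 = -34541 - 100499/11 = -480450/11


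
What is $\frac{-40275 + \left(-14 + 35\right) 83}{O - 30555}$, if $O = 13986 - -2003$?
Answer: $\frac{19266}{7283} \approx 2.6453$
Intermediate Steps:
$O = 15989$ ($O = 13986 + 2003 = 15989$)
$\frac{-40275 + \left(-14 + 35\right) 83}{O - 30555} = \frac{-40275 + \left(-14 + 35\right) 83}{15989 - 30555} = \frac{-40275 + 21 \cdot 83}{-14566} = \left(-40275 + 1743\right) \left(- \frac{1}{14566}\right) = \left(-38532\right) \left(- \frac{1}{14566}\right) = \frac{19266}{7283}$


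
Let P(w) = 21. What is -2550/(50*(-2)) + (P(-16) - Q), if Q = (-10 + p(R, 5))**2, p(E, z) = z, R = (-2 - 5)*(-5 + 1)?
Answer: 43/2 ≈ 21.500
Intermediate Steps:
R = 28 (R = -7*(-4) = 28)
Q = 25 (Q = (-10 + 5)**2 = (-5)**2 = 25)
-2550/(50*(-2)) + (P(-16) - Q) = -2550/(50*(-2)) + (21 - 1*25) = -2550/(-100) + (21 - 25) = -2550*(-1/100) - 4 = 51/2 - 4 = 43/2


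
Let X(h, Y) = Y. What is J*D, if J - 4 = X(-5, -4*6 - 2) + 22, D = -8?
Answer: 0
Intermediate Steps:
J = 0 (J = 4 + ((-4*6 - 2) + 22) = 4 + ((-24 - 2) + 22) = 4 + (-26 + 22) = 4 - 4 = 0)
J*D = 0*(-8) = 0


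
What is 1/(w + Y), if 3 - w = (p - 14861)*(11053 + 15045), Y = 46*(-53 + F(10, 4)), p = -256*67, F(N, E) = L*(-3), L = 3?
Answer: 1/835472425 ≈ 1.1969e-9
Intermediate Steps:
F(N, E) = -9 (F(N, E) = 3*(-3) = -9)
p = -17152
Y = -2852 (Y = 46*(-53 - 9) = 46*(-62) = -2852)
w = 835475277 (w = 3 - (-17152 - 14861)*(11053 + 15045) = 3 - (-32013)*26098 = 3 - 1*(-835475274) = 3 + 835475274 = 835475277)
1/(w + Y) = 1/(835475277 - 2852) = 1/835472425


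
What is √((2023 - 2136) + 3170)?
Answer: √3057 ≈ 55.290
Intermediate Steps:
√((2023 - 2136) + 3170) = √(-113 + 3170) = √3057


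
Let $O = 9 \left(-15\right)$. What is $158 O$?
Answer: $-21330$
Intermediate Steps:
$O = -135$
$158 O = 158 \left(-135\right) = -21330$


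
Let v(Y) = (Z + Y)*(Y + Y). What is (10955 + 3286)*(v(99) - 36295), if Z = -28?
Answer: -316677117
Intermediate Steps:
v(Y) = 2*Y*(-28 + Y) (v(Y) = (-28 + Y)*(Y + Y) = (-28 + Y)*(2*Y) = 2*Y*(-28 + Y))
(10955 + 3286)*(v(99) - 36295) = (10955 + 3286)*(2*99*(-28 + 99) - 36295) = 14241*(2*99*71 - 36295) = 14241*(14058 - 36295) = 14241*(-22237) = -316677117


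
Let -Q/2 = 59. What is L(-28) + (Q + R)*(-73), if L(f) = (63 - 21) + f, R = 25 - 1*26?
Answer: 8701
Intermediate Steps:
Q = -118 (Q = -2*59 = -118)
R = -1 (R = 25 - 26 = -1)
L(f) = 42 + f
L(-28) + (Q + R)*(-73) = (42 - 28) + (-118 - 1)*(-73) = 14 - 119*(-73) = 14 + 8687 = 8701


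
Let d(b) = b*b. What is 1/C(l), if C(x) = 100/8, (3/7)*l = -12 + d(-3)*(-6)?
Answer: 2/25 ≈ 0.080000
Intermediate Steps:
d(b) = b²
l = -154 (l = 7*(-12 + (-3)²*(-6))/3 = 7*(-12 + 9*(-6))/3 = 7*(-12 - 54)/3 = (7/3)*(-66) = -154)
C(x) = 25/2 (C(x) = (⅛)*100 = 25/2)
1/C(l) = 1/(25/2) = 2/25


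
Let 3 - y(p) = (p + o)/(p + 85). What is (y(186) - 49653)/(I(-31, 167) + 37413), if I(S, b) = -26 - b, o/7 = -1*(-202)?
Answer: -1345675/1008662 ≈ -1.3341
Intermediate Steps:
o = 1414 (o = 7*(-1*(-202)) = 7*202 = 1414)
y(p) = 3 - (1414 + p)/(85 + p) (y(p) = 3 - (p + 1414)/(p + 85) = 3 - (1414 + p)/(85 + p))
(y(186) - 49653)/(I(-31, 167) + 37413) = ((-1159 + 2*186)/(85 + 186) - 49653)/((-26 - 1*167) + 37413) = ((-1159 + 372)/271 - 49653)/((-26 - 167) + 37413) = ((1/271)*(-787) - 49653)/(-193 + 37413) = (-787/271 - 49653)/37220 = -13456750/271*1/37220 = -1345675/1008662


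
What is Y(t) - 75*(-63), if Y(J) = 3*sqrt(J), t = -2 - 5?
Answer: 4725 + 3*I*sqrt(7) ≈ 4725.0 + 7.9373*I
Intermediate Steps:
t = -7
Y(t) - 75*(-63) = 3*sqrt(-7) - 75*(-63) = 3*(I*sqrt(7)) + 4725 = 3*I*sqrt(7) + 4725 = 4725 + 3*I*sqrt(7)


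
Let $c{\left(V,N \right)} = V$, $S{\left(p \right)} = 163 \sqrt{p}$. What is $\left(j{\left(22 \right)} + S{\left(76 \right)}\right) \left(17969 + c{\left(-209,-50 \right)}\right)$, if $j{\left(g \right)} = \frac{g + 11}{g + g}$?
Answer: $13320 + 5789760 \sqrt{19} \approx 2.525 \cdot 10^{7}$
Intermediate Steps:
$j{\left(g \right)} = \frac{11 + g}{2 g}$
$\left(j{\left(22 \right)} + S{\left(76 \right)}\right) \left(17969 + c{\left(-209,-50 \right)}\right) = \left(\frac{11 + 22}{2 \cdot 22} + 163 \sqrt{76}\right) \left(17969 - 209\right) = \left(\frac{1}{2} \cdot \frac{1}{22} \cdot 33 + 163 \cdot 2 \sqrt{19}\right) 17760 = \left(\frac{3}{4} + 326 \sqrt{19}\right) 17760 = 13320 + 5789760 \sqrt{19}$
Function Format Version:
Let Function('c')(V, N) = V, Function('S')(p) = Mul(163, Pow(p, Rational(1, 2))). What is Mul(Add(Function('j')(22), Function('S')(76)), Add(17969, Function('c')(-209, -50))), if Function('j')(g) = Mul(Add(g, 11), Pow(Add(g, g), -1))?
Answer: Add(13320, Mul(5789760, Pow(19, Rational(1, 2)))) ≈ 2.5250e+7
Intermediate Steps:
Function('j')(g) = Mul(Rational(1, 2), Pow(g, -1), Add(11, g)) (Function('j')(g) = Mul(Add(11, g), Pow(Mul(2, g), -1)) = Mul(Add(11, g), Mul(Rational(1, 2), Pow(g, -1))) = Mul(Rational(1, 2), Pow(g, -1), Add(11, g)))
Mul(Add(Function('j')(22), Function('S')(76)), Add(17969, Function('c')(-209, -50))) = Mul(Add(Mul(Rational(1, 2), Pow(22, -1), Add(11, 22)), Mul(163, Pow(76, Rational(1, 2)))), Add(17969, -209)) = Mul(Add(Mul(Rational(1, 2), Rational(1, 22), 33), Mul(163, Mul(2, Pow(19, Rational(1, 2))))), 17760) = Mul(Add(Rational(3, 4), Mul(326, Pow(19, Rational(1, 2)))), 17760) = Add(13320, Mul(5789760, Pow(19, Rational(1, 2))))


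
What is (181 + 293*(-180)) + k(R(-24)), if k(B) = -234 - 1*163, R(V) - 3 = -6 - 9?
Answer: -52956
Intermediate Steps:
R(V) = -12 (R(V) = 3 + (-6 - 9) = 3 - 15 = -12)
k(B) = -397 (k(B) = -234 - 163 = -397)
(181 + 293*(-180)) + k(R(-24)) = (181 + 293*(-180)) - 397 = (181 - 52740) - 397 = -52559 - 397 = -52956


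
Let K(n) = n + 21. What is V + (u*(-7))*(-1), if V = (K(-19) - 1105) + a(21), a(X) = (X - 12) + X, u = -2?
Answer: -1087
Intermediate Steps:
K(n) = 21 + n
a(X) = -12 + 2*X (a(X) = (-12 + X) + X = -12 + 2*X)
V = -1073 (V = ((21 - 19) - 1105) + (-12 + 2*21) = (2 - 1105) + (-12 + 42) = -1103 + 30 = -1073)
V + (u*(-7))*(-1) = -1073 - 2*(-7)*(-1) = -1073 + 14*(-1) = -1073 - 14 = -1087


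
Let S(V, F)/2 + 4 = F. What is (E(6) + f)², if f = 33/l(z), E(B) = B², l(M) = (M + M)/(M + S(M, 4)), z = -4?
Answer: 11025/4 ≈ 2756.3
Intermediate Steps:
S(V, F) = -8 + 2*F
l(M) = 2 (l(M) = (M + M)/(M + (-8 + 2*4)) = (2*M)/(M + (-8 + 8)) = (2*M)/(M + 0) = (2*M)/M = 2)
f = 33/2 ≈ 16.500
(E(6) + f)² = (6² + 33/2)² = (36 + 33/2)² = (105/2)² = 11025/4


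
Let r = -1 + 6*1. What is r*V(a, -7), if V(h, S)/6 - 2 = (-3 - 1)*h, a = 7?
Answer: -780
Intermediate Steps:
V(h, S) = 12 - 24*h (V(h, S) = 12 + 6*((-3 - 1)*h) = 12 + 6*(-4*h) = 12 - 24*h)
r = 5 (r = -1 + 6 = 5)
r*V(a, -7) = 5*(12 - 24*7) = 5*(12 - 168) = 5*(-156) = -780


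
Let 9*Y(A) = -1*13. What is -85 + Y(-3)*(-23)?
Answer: -466/9 ≈ -51.778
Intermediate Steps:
Y(A) = -13/9 (Y(A) = (-1*13)/9 = (⅑)*(-13) = -13/9)
-85 + Y(-3)*(-23) = -85 - 13/9*(-23) = -85 + 299/9 = -466/9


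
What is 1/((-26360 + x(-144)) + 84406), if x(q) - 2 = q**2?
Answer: 1/78784 ≈ 1.2693e-5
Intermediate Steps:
x(q) = 2 + q**2
1/((-26360 + x(-144)) + 84406) = 1/((-26360 + (2 + (-144)**2)) + 84406) = 1/((-26360 + (2 + 20736)) + 84406) = 1/((-26360 + 20738) + 84406) = 1/(-5622 + 84406) = 1/78784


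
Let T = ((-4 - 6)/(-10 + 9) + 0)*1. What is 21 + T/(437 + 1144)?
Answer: 33211/1581 ≈ 21.006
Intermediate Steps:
T = 10 (T = (-10/(-1) + 0)*1 = (-10*(-1) + 0)*1 = (10 + 0)*1 = 10*1 = 10)
21 + T/(437 + 1144) = 21 + 10/(437 + 1144) = 21 + 10/1581 = 33211/1581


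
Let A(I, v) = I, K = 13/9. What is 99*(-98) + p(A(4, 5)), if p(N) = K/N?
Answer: -349259/36 ≈ -9701.6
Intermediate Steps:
K = 13/9 (K = 13*(1/9) = 13/9 ≈ 1.4444)
p(N) = 13/(9*N)
99*(-98) + p(A(4, 5)) = 99*(-98) + (13/9)/4 = -9702 + (13/9)*(1/4) = -9702 + 13/36 = -349259/36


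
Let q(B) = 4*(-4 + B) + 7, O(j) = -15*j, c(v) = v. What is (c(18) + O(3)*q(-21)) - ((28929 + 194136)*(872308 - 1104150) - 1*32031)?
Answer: 51715871964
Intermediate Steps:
q(B) = -9 + 4*B (q(B) = (-16 + 4*B) + 7 = -9 + 4*B)
(c(18) + O(3)*q(-21)) - ((28929 + 194136)*(872308 - 1104150) - 1*32031) = (18 + (-15*3)*(-9 + 4*(-21))) - ((28929 + 194136)*(872308 - 1104150) - 1*32031) = (18 - 45*(-9 - 84)) - (223065*(-231842) - 32031) = (18 - 45*(-93)) - (-51715835730 - 32031) = (18 + 4185) - 1*(-51715867761) = 4203 + 51715867761 = 51715871964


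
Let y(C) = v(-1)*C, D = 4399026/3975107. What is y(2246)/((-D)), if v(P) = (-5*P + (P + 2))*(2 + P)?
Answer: -8928090322/733171 ≈ -12177.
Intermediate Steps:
D = 4399026/3975107 (D = 4399026*(1/3975107) = 4399026/3975107 ≈ 1.1066)
v(P) = (2 + P)*(2 - 4*P) (v(P) = (-5*P + (2 + P))*(2 + P) = (2 - 4*P)*(2 + P) = (2 + P)*(2 - 4*P))
y(C) = 6*C (y(C) = (4 - 6*(-1) - 4*(-1)²)*C = (4 + 6 - 4*1)*C = (4 + 6 - 4)*C = 6*C)
y(2246)/((-D)) = (6*2246)/((-1*4399026/3975107)) = 13476/(-4399026/3975107) = 13476*(-3975107/4399026) = -8928090322/733171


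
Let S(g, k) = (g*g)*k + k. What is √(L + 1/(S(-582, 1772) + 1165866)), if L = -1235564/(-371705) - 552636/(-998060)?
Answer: 3*√1094206563712203231060896016097868090/1593605207368648870 ≈ 1.9692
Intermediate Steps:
S(g, k) = k + k*g² (S(g, k) = g²*k + k = k*g² + k = k + k*g²)
L = 10275604073/2649884945 (L = -1235564*(-1/371705) - 552636*(-1/998060) = 1235564/371705 + 19737/35645 = 10275604073/2649884945 ≈ 3.8778)
√(L + 1/(S(-582, 1772) + 1165866)) = √(10275604073/2649884945 + 1/(1772*(1 + (-582)²) + 1165866)) = √(10275604073/2649884945 + 1/(1772*(1 + 338724) + 1165866)) = √(10275604073/2649884945 + 1/(1772*338725 + 1165866)) = √(10275604073/2649884945 + 1/(600220700 + 1165866)) = √(10275604073/2649884945 + 1/601386566) = √(6179610249686968263/1593605207368648870) = 3*√1094206563712203231060896016097868090/1593605207368648870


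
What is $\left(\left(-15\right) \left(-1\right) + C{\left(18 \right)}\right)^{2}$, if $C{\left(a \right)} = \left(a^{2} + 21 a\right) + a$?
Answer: $540225$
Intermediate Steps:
$C{\left(a \right)} = a^{2} + 22 a$
$\left(\left(-15\right) \left(-1\right) + C{\left(18 \right)}\right)^{2} = \left(\left(-15\right) \left(-1\right) + 18 \left(22 + 18\right)\right)^{2} = \left(15 + 18 \cdot 40\right)^{2} = \left(15 + 720\right)^{2} = 735^{2} = 540225$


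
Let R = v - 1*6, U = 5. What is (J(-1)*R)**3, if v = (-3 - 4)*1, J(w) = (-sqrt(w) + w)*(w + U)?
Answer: -281216 + 281216*I ≈ -2.8122e+5 + 2.8122e+5*I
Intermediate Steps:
J(w) = (5 + w)*(w - sqrt(w)) (J(w) = (-sqrt(w) + w)*(w + 5) = (w - sqrt(w))*(5 + w) = (5 + w)*(w - sqrt(w)))
v = -7 (v = -7*1 = -7)
R = -13 (R = -7 - 1*6 = -7 - 6 = -13)
(J(-1)*R)**3 = (((-1)**2 - (-1)**(3/2) - 5*I + 5*(-1))*(-13))**3 = ((1 - (-1)*I - 5*I - 5)*(-13))**3 = ((1 + I - 5*I - 5)*(-13))**3 = ((-4 - 4*I)*(-13))**3 = (52 + 52*I)**3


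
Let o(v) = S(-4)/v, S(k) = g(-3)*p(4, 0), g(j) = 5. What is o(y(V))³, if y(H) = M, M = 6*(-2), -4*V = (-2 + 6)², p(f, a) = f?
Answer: -125/27 ≈ -4.6296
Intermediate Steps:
S(k) = 20 (S(k) = 5*4 = 20)
V = -4 (V = -(-2 + 6)²/4 = -¼*4² = -¼*16 = -4)
M = -12
y(H) = -12
o(v) = 20/v
o(y(V))³ = (20/(-12))³ = (20*(-1/12))³ = (-5/3)³ = -125/27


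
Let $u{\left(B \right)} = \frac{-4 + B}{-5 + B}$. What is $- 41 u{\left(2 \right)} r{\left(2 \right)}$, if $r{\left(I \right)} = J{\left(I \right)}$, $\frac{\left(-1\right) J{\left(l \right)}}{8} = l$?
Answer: $\frac{1312}{3} \approx 437.33$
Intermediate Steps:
$J{\left(l \right)} = - 8 l$
$r{\left(I \right)} = - 8 I$
$u{\left(B \right)} = \frac{-4 + B}{-5 + B}$
$- 41 u{\left(2 \right)} r{\left(2 \right)} = - 41 \frac{-4 + 2}{-5 + 2} \left(\left(-8\right) 2\right) = - 41 \frac{1}{-3} \left(-2\right) \left(-16\right) = - 41 \left(\left(- \frac{1}{3}\right) \left(-2\right)\right) \left(-16\right) = \left(-41\right) \frac{2}{3} \left(-16\right) = \left(- \frac{82}{3}\right) \left(-16\right) = \frac{1312}{3}$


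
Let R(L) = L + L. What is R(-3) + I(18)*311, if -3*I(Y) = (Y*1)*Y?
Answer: -33594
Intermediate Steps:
R(L) = 2*L
I(Y) = -Y**2/3 (I(Y) = -Y*1*Y/3 = -Y*Y/3 = -Y**2/3)
R(-3) + I(18)*311 = 2*(-3) - 1/3*18**2*311 = -6 - 1/3*324*311 = -6 - 108*311 = -6 - 33588 = -33594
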